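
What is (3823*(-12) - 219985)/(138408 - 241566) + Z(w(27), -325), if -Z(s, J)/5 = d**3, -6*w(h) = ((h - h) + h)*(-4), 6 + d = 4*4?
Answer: -515524139/103158 ≈ -4997.4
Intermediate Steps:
d = 10 (d = -6 + 4*4 = -6 + 16 = 10)
w(h) = 2*h/3 (w(h) = -((h - h) + h)*(-4)/6 = -(0 + h)*(-4)/6 = -h*(-4)/6 = -(-2)*h/3 = 2*h/3)
Z(s, J) = -5000 (Z(s, J) = -5*10**3 = -5*1000 = -5000)
(3823*(-12) - 219985)/(138408 - 241566) + Z(w(27), -325) = (3823*(-12) - 219985)/(138408 - 241566) - 5000 = (-45876 - 219985)/(-103158) - 5000 = -265861*(-1/103158) - 5000 = 265861/103158 - 5000 = -515524139/103158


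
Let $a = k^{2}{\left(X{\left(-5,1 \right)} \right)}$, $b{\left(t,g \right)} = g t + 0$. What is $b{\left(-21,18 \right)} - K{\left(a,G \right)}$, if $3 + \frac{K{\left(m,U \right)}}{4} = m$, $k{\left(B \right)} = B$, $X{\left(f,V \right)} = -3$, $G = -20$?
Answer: $-402$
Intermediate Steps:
$b{\left(t,g \right)} = g t$
$a = 9$ ($a = \left(-3\right)^{2} = 9$)
$K{\left(m,U \right)} = -12 + 4 m$
$b{\left(-21,18 \right)} - K{\left(a,G \right)} = 18 \left(-21\right) - \left(-12 + 4 \cdot 9\right) = -378 - \left(-12 + 36\right) = -378 - 24 = -402$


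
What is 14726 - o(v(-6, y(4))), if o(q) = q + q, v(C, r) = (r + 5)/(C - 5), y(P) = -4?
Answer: 161988/11 ≈ 14726.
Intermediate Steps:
v(C, r) = (5 + r)/(-5 + C)
o(q) = 2*q
14726 - o(v(-6, y(4))) = 14726 - 2*(5 - 4)/(-5 - 6) = 14726 - 2*1/(-11) = 14726 - 2*(-1/11*1) = 14726 - 2*(-1)/11 = 14726 - 1*(-2/11) = 14726 + 2/11 = 161988/11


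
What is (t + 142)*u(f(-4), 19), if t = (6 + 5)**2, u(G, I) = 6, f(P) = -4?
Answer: 1578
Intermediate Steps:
t = 121 (t = 11**2 = 121)
(t + 142)*u(f(-4), 19) = (121 + 142)*6 = 263*6 = 1578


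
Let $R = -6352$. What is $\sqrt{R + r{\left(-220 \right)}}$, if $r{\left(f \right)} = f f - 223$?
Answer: $5 \sqrt{1673} \approx 204.51$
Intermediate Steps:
$r{\left(f \right)} = -223 + f^{2}$ ($r{\left(f \right)} = f^{2} - 223 = -223 + f^{2}$)
$\sqrt{R + r{\left(-220 \right)}} = \sqrt{-6352 - \left(223 - \left(-220\right)^{2}\right)} = \sqrt{-6352 + \left(-223 + 48400\right)} = \sqrt{-6352 + 48177} = \sqrt{41825} = 5 \sqrt{1673}$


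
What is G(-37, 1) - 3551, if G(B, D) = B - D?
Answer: -3589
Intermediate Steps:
G(-37, 1) - 3551 = (-37 - 1*1) - 3551 = (-37 - 1) - 3551 = -38 - 3551 = -3589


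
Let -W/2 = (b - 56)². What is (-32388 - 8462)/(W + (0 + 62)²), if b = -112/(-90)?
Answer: 41360625/2179246 ≈ 18.979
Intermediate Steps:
b = 56/45 (b = -112*(-1/90) = 56/45 ≈ 1.2444)
W = -12142592/2025 (W = -2*(56/45 - 56)² = -2*(-2464/45)² = -2*6071296/2025 = -12142592/2025 ≈ -5996.3)
(-32388 - 8462)/(W + (0 + 62)²) = (-32388 - 8462)/(-12142592/2025 + (0 + 62)²) = -40850/(-12142592/2025 + 62²) = -40850/(-12142592/2025 + 3844) = -40850/(-4358492/2025) = -40850*(-2025/4358492) = 41360625/2179246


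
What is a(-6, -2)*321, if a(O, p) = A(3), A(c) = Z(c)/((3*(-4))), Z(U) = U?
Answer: -321/4 ≈ -80.250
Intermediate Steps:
A(c) = -c/12 (A(c) = c/((3*(-4))) = c/(-12) = c*(-1/12) = -c/12)
a(O, p) = -¼ (a(O, p) = -1/12*3 = -¼)
a(-6, -2)*321 = -¼*321 = -321/4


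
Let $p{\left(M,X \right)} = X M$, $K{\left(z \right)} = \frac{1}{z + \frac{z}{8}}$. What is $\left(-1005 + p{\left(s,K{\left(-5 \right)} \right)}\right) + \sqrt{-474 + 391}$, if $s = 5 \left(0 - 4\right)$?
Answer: $- \frac{9013}{9} + i \sqrt{83} \approx -1001.4 + 9.1104 i$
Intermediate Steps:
$K{\left(z \right)} = \frac{8}{9 z}$ ($K{\left(z \right)} = \frac{1}{z + z \frac{1}{8}} = \frac{1}{z + \frac{z}{8}} = \frac{1}{\frac{9}{8} z} = \frac{8}{9 z}$)
$s = -20$ ($s = 5 \left(-4\right) = -20$)
$p{\left(M,X \right)} = M X$
$\left(-1005 + p{\left(s,K{\left(-5 \right)} \right)}\right) + \sqrt{-474 + 391} = \left(-1005 - 20 \frac{8}{9 \left(-5\right)}\right) + \sqrt{-474 + 391} = \left(-1005 - 20 \cdot \frac{8}{9} \left(- \frac{1}{5}\right)\right) + \sqrt{-83} = \left(-1005 - - \frac{32}{9}\right) + i \sqrt{83} = \left(-1005 + \frac{32}{9}\right) + i \sqrt{83} = - \frac{9013}{9} + i \sqrt{83}$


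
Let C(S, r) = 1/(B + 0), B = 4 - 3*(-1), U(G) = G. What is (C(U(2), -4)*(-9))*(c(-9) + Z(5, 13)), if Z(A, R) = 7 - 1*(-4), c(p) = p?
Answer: -18/7 ≈ -2.5714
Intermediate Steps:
Z(A, R) = 11 (Z(A, R) = 7 + 4 = 11)
B = 7 (B = 4 + 3 = 7)
C(S, r) = ⅐ (C(S, r) = 1/(7 + 0) = 1/7 = ⅐)
(C(U(2), -4)*(-9))*(c(-9) + Z(5, 13)) = ((⅐)*(-9))*(-9 + 11) = -9/7*2 = -18/7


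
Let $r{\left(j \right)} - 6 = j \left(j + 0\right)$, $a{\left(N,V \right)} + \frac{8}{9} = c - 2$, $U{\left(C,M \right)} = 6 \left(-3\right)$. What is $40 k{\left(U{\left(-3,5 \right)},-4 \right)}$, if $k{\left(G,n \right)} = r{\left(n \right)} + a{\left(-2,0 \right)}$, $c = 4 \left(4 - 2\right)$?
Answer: $\frac{9760}{9} \approx 1084.4$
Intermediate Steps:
$U{\left(C,M \right)} = -18$
$c = 8$ ($c = 4 \cdot 2 = 8$)
$a{\left(N,V \right)} = \frac{46}{9}$ ($a{\left(N,V \right)} = - \frac{8}{9} + \left(8 - 2\right) = - \frac{8}{9} + 6 = \frac{46}{9}$)
$r{\left(j \right)} = 6 + j^{2}$ ($r{\left(j \right)} = 6 + j \left(j + 0\right) = 6 + j j = 6 + j^{2}$)
$k{\left(G,n \right)} = \frac{100}{9} + n^{2}$ ($k{\left(G,n \right)} = \left(6 + n^{2}\right) + \frac{46}{9} = \frac{100}{9} + n^{2}$)
$40 k{\left(U{\left(-3,5 \right)},-4 \right)} = 40 \left(\frac{100}{9} + \left(-4\right)^{2}\right) = 40 \left(\frac{100}{9} + 16\right) = 40 \cdot \frac{244}{9} = \frac{9760}{9}$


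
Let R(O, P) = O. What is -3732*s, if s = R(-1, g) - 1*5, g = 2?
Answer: 22392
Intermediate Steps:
s = -6 (s = -1 - 1*5 = -1 - 5 = -6)
-3732*s = -3732*(-6) = 22392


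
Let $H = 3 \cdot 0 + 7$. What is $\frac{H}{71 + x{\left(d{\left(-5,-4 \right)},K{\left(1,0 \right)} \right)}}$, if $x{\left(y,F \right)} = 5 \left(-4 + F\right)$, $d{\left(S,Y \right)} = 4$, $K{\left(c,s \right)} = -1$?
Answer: $\frac{7}{46} \approx 0.15217$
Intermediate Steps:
$x{\left(y,F \right)} = -20 + 5 F$
$H = 7$ ($H = 0 + 7 = 7$)
$\frac{H}{71 + x{\left(d{\left(-5,-4 \right)},K{\left(1,0 \right)} \right)}} = \frac{1}{71 + \left(-20 + 5 \left(-1\right)\right)} 7 = \frac{1}{71 - 25} \cdot 7 = \frac{1}{46} \cdot 7 = \frac{7}{46}$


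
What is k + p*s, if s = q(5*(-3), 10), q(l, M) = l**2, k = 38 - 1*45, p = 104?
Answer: 23393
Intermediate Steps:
k = -7 (k = 38 - 45 = -7)
s = 225 (s = (5*(-3))**2 = (-15)**2 = 225)
k + p*s = -7 + 104*225 = -7 + 23400 = 23393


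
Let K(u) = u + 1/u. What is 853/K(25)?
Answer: 21325/626 ≈ 34.065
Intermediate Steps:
853/K(25) = 853/(25 + 1/25) = 853/(626/25) = 853*(25/626) = 21325/626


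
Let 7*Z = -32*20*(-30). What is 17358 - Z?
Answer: 102306/7 ≈ 14615.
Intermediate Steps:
Z = 19200/7 (Z = (-32*20*(-30))/7 = (-640*(-30))/7 = (1/7)*19200 = 19200/7 ≈ 2742.9)
17358 - Z = 17358 - 1*19200/7 = 17358 - 19200/7 = 102306/7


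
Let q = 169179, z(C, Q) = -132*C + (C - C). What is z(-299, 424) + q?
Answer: 208647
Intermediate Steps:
z(C, Q) = -132*C (z(C, Q) = -132*C + 0 = -132*C)
z(-299, 424) + q = -132*(-299) + 169179 = 39468 + 169179 = 208647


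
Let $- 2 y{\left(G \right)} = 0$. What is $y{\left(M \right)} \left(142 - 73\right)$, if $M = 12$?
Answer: $0$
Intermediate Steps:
$y{\left(G \right)} = 0$ ($y{\left(G \right)} = \left(- \frac{1}{2}\right) 0 = 0$)
$y{\left(M \right)} \left(142 - 73\right) = 0 \left(142 - 73\right) = 0 \cdot 69 = 0$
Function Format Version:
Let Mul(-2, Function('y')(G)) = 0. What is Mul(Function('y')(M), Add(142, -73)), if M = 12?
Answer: 0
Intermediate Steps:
Function('y')(G) = 0 (Function('y')(G) = Mul(Rational(-1, 2), 0) = 0)
Mul(Function('y')(M), Add(142, -73)) = Mul(0, Add(142, -73)) = Mul(0, 69) = 0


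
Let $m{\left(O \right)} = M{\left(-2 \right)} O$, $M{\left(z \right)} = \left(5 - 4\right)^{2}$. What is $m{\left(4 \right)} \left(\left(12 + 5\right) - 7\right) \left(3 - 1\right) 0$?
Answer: $0$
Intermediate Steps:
$M{\left(z \right)} = 1$ ($M{\left(z \right)} = 1^{2} = 1$)
$m{\left(O \right)} = O$ ($m{\left(O \right)} = 1 O = O$)
$m{\left(4 \right)} \left(\left(12 + 5\right) - 7\right) \left(3 - 1\right) 0 = 4 \left(\left(12 + 5\right) - 7\right) \left(3 - 1\right) 0 = 4 \left(17 - 7\right) 2 \cdot 0 = 4 \cdot 10 \cdot 0 = 40 \cdot 0 = 0$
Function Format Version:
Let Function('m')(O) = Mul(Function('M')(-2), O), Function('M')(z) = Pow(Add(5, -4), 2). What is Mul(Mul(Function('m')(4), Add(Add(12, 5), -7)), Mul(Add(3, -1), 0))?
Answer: 0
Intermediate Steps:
Function('M')(z) = 1 (Function('M')(z) = Pow(1, 2) = 1)
Function('m')(O) = O (Function('m')(O) = Mul(1, O) = O)
Mul(Mul(Function('m')(4), Add(Add(12, 5), -7)), Mul(Add(3, -1), 0)) = Mul(Mul(4, Add(Add(12, 5), -7)), Mul(Add(3, -1), 0)) = Mul(Mul(4, Add(17, -7)), Mul(2, 0)) = Mul(Mul(4, 10), 0) = Mul(40, 0) = 0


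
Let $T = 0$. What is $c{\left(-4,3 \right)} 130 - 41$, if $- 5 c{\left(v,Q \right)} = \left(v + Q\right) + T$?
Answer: $-15$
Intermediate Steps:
$c{\left(v,Q \right)} = - \frac{Q}{5} - \frac{v}{5}$ ($c{\left(v,Q \right)} = - \frac{\left(v + Q\right) + 0}{5} = - \frac{\left(Q + v\right) + 0}{5} = - \frac{Q + v}{5} = - \frac{Q}{5} - \frac{v}{5}$)
$c{\left(-4,3 \right)} 130 - 41 = \left(\left(- \frac{1}{5}\right) 3 - - \frac{4}{5}\right) 130 - 41 = \left(- \frac{3}{5} + \frac{4}{5}\right) 130 - 41 = \frac{1}{5} \cdot 130 - 41 = 26 - 41 = -15$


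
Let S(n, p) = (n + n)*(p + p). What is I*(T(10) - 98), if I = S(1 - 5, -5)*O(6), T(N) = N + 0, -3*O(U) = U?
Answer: 14080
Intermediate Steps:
O(U) = -U/3
S(n, p) = 4*n*p (S(n, p) = (2*n)*(2*p) = 4*n*p)
T(N) = N
I = -160 (I = (4*(1 - 5)*(-5))*(-⅓*6) = (4*(-4)*(-5))*(-2) = 80*(-2) = -160)
I*(T(10) - 98) = -160*(10 - 98) = -160*(-88) = 14080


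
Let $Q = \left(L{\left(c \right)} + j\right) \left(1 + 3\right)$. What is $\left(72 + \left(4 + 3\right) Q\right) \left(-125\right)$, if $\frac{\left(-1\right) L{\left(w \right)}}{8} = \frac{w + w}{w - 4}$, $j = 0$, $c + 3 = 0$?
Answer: $15000$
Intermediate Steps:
$c = -3$ ($c = -3 + 0 = -3$)
$L{\left(w \right)} = - \frac{16 w}{-4 + w}$ ($L{\left(w \right)} = - 8 \frac{w + w}{w - 4} = - 8 \frac{2 w}{-4 + w} = - \frac{16 w}{-4 + w}$)
$Q = - \frac{192}{7}$ ($Q = \left(\left(-16\right) \left(-3\right) \frac{1}{-4 - 3} + 0\right) \left(1 + 3\right) = \left(\left(-16\right) \left(-3\right) \frac{1}{-7} + 0\right) 4 = \left(\left(-16\right) \left(-3\right) \left(- \frac{1}{7}\right) + 0\right) 4 = \left(- \frac{48}{7} + 0\right) 4 = \left(- \frac{48}{7}\right) 4 = - \frac{192}{7} \approx -27.429$)
$\left(72 + \left(4 + 3\right) Q\right) \left(-125\right) = \left(72 + \left(4 + 3\right) \left(- \frac{192}{7}\right)\right) \left(-125\right) = \left(72 + 7 \left(- \frac{192}{7}\right)\right) \left(-125\right) = \left(72 - 192\right) \left(-125\right) = \left(-120\right) \left(-125\right) = 15000$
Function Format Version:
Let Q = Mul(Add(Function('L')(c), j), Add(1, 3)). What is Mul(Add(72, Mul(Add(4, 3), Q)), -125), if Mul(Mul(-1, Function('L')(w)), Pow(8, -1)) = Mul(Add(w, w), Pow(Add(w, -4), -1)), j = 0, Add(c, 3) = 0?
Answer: 15000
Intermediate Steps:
c = -3 (c = Add(-3, 0) = -3)
Function('L')(w) = Mul(-16, w, Pow(Add(-4, w), -1)) (Function('L')(w) = Mul(-8, Mul(Add(w, w), Pow(Add(w, -4), -1))) = Mul(-8, Mul(Mul(2, w), Pow(Add(-4, w), -1))) = Mul(-8, Mul(2, w, Pow(Add(-4, w), -1))) = Mul(-16, w, Pow(Add(-4, w), -1)))
Q = Rational(-192, 7) (Q = Mul(Add(Mul(-16, -3, Pow(Add(-4, -3), -1)), 0), Add(1, 3)) = Mul(Add(Mul(-16, -3, Pow(-7, -1)), 0), 4) = Mul(Add(Mul(-16, -3, Rational(-1, 7)), 0), 4) = Mul(Add(Rational(-48, 7), 0), 4) = Mul(Rational(-48, 7), 4) = Rational(-192, 7) ≈ -27.429)
Mul(Add(72, Mul(Add(4, 3), Q)), -125) = Mul(Add(72, Mul(Add(4, 3), Rational(-192, 7))), -125) = Mul(Add(72, Mul(7, Rational(-192, 7))), -125) = Mul(Add(72, -192), -125) = Mul(-120, -125) = 15000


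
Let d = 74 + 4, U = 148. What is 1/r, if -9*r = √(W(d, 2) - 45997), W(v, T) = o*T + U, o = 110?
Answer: 9*I*√45629/45629 ≈ 0.042133*I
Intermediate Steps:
d = 78
W(v, T) = 148 + 110*T (W(v, T) = 110*T + 148 = 148 + 110*T)
r = -I*√45629/9 (r = -√((148 + 110*2) - 45997)/9 = -√((148 + 220) - 45997)/9 = -√(368 - 45997)/9 = -I*√45629/9 ≈ -23.734*I)
1/r = 1/(-I*√45629/9) = 9*I*√45629/45629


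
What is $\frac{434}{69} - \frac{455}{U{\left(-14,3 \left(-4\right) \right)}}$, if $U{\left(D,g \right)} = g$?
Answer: $\frac{4067}{92} \approx 44.207$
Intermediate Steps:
$\frac{434}{69} - \frac{455}{U{\left(-14,3 \left(-4\right) \right)}} = \frac{434}{69} - \frac{455}{3 \left(-4\right)} = 434 \cdot \frac{1}{69} - \frac{455}{-12} = \frac{434}{69} - - \frac{455}{12} = \frac{434}{69} + \frac{455}{12} = \frac{4067}{92}$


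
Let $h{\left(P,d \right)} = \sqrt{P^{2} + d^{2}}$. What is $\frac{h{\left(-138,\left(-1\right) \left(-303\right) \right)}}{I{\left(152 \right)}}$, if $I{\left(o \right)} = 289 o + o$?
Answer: $\frac{3 \sqrt{12317}}{44080} \approx 0.0075532$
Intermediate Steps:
$I{\left(o \right)} = 290 o$
$\frac{h{\left(-138,\left(-1\right) \left(-303\right) \right)}}{I{\left(152 \right)}} = \frac{\sqrt{\left(-138\right)^{2} + \left(\left(-1\right) \left(-303\right)\right)^{2}}}{290 \cdot 152} = \frac{\sqrt{19044 + 303^{2}}}{44080} = \sqrt{19044 + 91809} \cdot \frac{1}{44080} = \sqrt{110853} \cdot \frac{1}{44080} = 3 \sqrt{12317} \cdot \frac{1}{44080} = \frac{3 \sqrt{12317}}{44080}$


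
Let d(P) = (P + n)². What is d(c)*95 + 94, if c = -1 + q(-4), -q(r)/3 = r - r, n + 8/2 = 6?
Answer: 189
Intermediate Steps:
n = 2 (n = -4 + 6 = 2)
q(r) = 0 (q(r) = -3*(r - r) = -3*0 = 0)
c = -1 (c = -1 + 0 = -1)
d(P) = (2 + P)² (d(P) = (P + 2)² = (2 + P)²)
d(c)*95 + 94 = (2 - 1)²*95 + 94 = 1²*95 + 94 = 1*95 + 94 = 95 + 94 = 189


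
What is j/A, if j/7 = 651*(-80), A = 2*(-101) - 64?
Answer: 26040/19 ≈ 1370.5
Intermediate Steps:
A = -266 (A = -202 - 64 = -266)
j = -364560 (j = 7*(651*(-80)) = 7*(-52080) = -364560)
j/A = -364560/(-266) = -364560*(-1/266) = 26040/19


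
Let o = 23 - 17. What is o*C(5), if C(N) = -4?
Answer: -24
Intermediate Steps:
o = 6
o*C(5) = 6*(-4) = -24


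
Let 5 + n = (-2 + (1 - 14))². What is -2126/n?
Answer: -1063/110 ≈ -9.6636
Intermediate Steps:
n = 220 (n = -5 + (-2 + (1 - 14))² = -5 + (-2 - 13)² = -5 + (-15)² = -5 + 225 = 220)
-2126/n = -2126/220 = -2126*1/220 = -1063/110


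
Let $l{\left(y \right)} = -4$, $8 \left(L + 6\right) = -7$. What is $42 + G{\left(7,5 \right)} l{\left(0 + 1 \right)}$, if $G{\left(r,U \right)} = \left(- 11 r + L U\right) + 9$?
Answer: $\frac{903}{2} \approx 451.5$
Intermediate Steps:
$L = - \frac{55}{8}$ ($L = -6 + \frac{1}{8} \left(-7\right) = -6 - \frac{7}{8} = - \frac{55}{8} \approx -6.875$)
$G{\left(r,U \right)} = 9 - 11 r - \frac{55 U}{8}$ ($G{\left(r,U \right)} = \left(- 11 r - \frac{55 U}{8}\right) + 9 = 9 - 11 r - \frac{55 U}{8}$)
$42 + G{\left(7,5 \right)} l{\left(0 + 1 \right)} = 42 + \left(9 - 77 - \frac{275}{8}\right) \left(-4\right) = 42 - - \frac{819}{2} = 42 + \frac{819}{2} = \frac{903}{2}$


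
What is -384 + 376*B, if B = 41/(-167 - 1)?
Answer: -9991/21 ≈ -475.76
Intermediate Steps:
B = -41/168 (B = 41/(-168) = 41*(-1/168) = -41/168 ≈ -0.24405)
-384 + 376*B = -384 + 376*(-41/168) = -384 - 1927/21 = -9991/21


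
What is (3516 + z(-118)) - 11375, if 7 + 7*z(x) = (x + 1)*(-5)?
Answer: -54435/7 ≈ -7776.4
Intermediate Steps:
z(x) = -12/7 - 5*x/7 (z(x) = -1 + ((x + 1)*(-5))/7 = -1 + ((1 + x)*(-5))/7 = -1 + (-5 - 5*x)/7 = -1 + (-5/7 - 5*x/7) = -12/7 - 5*x/7)
(3516 + z(-118)) - 11375 = (3516 + (-12/7 - 5/7*(-118))) - 11375 = (3516 + (-12/7 + 590/7)) - 11375 = (3516 + 578/7) - 11375 = 25190/7 - 11375 = -54435/7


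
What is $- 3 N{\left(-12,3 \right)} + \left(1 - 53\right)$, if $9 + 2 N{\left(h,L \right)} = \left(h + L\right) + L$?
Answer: $- \frac{59}{2} \approx -29.5$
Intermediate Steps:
$N{\left(h,L \right)} = - \frac{9}{2} + L + \frac{h}{2}$ ($N{\left(h,L \right)} = - \frac{9}{2} + \frac{\left(h + L\right) + L}{2} = - \frac{9}{2} + \frac{\left(L + h\right) + L}{2} = - \frac{9}{2} + \frac{h + 2 L}{2} = - \frac{9}{2} + \left(L + \frac{h}{2}\right) = - \frac{9}{2} + L + \frac{h}{2}$)
$- 3 N{\left(-12,3 \right)} + \left(1 - 53\right) = - 3 \left(- \frac{9}{2} + 3 + \frac{1}{2} \left(-12\right)\right) + \left(1 - 53\right) = - 3 \left(- \frac{9}{2} + 3 - 6\right) - 52 = \left(-3\right) \left(- \frac{15}{2}\right) - 52 = \frac{45}{2} - 52 = - \frac{59}{2}$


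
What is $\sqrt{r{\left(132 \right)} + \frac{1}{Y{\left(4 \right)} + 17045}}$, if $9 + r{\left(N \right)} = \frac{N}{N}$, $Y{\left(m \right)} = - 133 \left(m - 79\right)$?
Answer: $\frac{i \sqrt{1460154045}}{13510} \approx 2.8284 i$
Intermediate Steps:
$Y{\left(m \right)} = 10507 - 133 m$ ($Y{\left(m \right)} = - 133 \left(-79 + m\right) = 10507 - 133 m$)
$r{\left(N \right)} = -8$ ($r{\left(N \right)} = -9 + \frac{N}{N} = -9 + 1 = -8$)
$\sqrt{r{\left(132 \right)} + \frac{1}{Y{\left(4 \right)} + 17045}} = \sqrt{-8 + \frac{1}{\left(10507 - 532\right) + 17045}} = \sqrt{-8 + \frac{1}{9975 + 17045}} = \sqrt{-8 + \frac{1}{27020}} = \sqrt{- \frac{216159}{27020}} = \frac{i \sqrt{1460154045}}{13510}$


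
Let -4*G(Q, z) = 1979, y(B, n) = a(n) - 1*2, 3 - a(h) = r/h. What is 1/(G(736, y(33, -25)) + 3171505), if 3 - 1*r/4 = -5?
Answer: 4/12684041 ≈ 3.1536e-7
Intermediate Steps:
r = 32 (r = 12 - 4*(-5) = 12 + 20 = 32)
a(h) = 3 - 32/h
y(B, n) = 1 - 32/n (y(B, n) = (3 - 32/n) - 1*2 = (3 - 32/n) - 2 = 1 - 32/n)
G(Q, z) = -1979/4 (G(Q, z) = -¼*1979 = -1979/4)
1/(G(736, y(33, -25)) + 3171505) = 1/(-1979/4 + 3171505) = 1/(12684041/4) = 4/12684041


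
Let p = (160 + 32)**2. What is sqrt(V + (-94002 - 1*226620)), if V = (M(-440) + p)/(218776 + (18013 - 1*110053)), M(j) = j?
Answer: I*sqrt(10158578342)/178 ≈ 566.23*I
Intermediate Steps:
p = 36864 (p = 192**2 = 36864)
V = 4553/15842 (V = (-440 + 36864)/(218776 + (18013 - 1*110053)) = 36424/(218776 + (18013 - 110053)) = 36424/(218776 - 92040) = 36424/126736 = 36424*(1/126736) = 4553/15842 ≈ 0.28740)
sqrt(V + (-94002 - 1*226620)) = sqrt(4553/15842 + (-94002 - 1*226620)) = sqrt(4553/15842 + (-94002 - 226620)) = sqrt(4553/15842 - 320622) = sqrt(-5079289171/15842) = I*sqrt(10158578342)/178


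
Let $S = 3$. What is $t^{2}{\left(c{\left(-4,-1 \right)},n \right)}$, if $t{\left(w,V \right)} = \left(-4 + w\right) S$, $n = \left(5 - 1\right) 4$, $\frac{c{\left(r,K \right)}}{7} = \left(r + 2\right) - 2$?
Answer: $9216$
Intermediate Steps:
$c{\left(r,K \right)} = 7 r$ ($c{\left(r,K \right)} = 7 \left(\left(r + 2\right) - 2\right) = 7 \left(\left(2 + r\right) - 2\right) = 7 r$)
$n = 16$ ($n = 4 \cdot 4 = 16$)
$t{\left(w,V \right)} = -12 + 3 w$ ($t{\left(w,V \right)} = \left(-4 + w\right) 3 = -12 + 3 w$)
$t^{2}{\left(c{\left(-4,-1 \right)},n \right)} = \left(-12 + 3 \cdot 7 \left(-4\right)\right)^{2} = \left(-12 + 3 \left(-28\right)\right)^{2} = \left(-12 - 84\right)^{2} = \left(-96\right)^{2} = 9216$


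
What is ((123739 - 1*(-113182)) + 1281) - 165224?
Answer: 72978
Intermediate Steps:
((123739 - 1*(-113182)) + 1281) - 165224 = ((123739 + 113182) + 1281) - 165224 = (236921 + 1281) - 165224 = 238202 - 165224 = 72978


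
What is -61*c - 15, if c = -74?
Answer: 4499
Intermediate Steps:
-61*c - 15 = -61*(-74) - 15 = 4514 - 15 = 4499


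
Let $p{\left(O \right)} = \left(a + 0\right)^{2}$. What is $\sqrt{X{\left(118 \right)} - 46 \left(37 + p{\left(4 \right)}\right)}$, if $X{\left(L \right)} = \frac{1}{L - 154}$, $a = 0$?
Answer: $\frac{i \sqrt{61273}}{6} \approx 41.256 i$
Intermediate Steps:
$X{\left(L \right)} = \frac{1}{-154 + L}$
$p{\left(O \right)} = 0$ ($p{\left(O \right)} = \left(0 + 0\right)^{2} = 0^{2} = 0$)
$\sqrt{X{\left(118 \right)} - 46 \left(37 + p{\left(4 \right)}\right)} = \sqrt{\frac{1}{-154 + 118} - 46 \left(37 + 0\right)} = \sqrt{\frac{1}{-36} - 1702} = \sqrt{- \frac{1}{36} - 1702} = \sqrt{- \frac{61273}{36}} = \frac{i \sqrt{61273}}{6}$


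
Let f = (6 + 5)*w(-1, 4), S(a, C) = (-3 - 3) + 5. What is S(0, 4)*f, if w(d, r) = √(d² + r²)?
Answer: -11*√17 ≈ -45.354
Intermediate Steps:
S(a, C) = -1 (S(a, C) = -6 + 5 = -1)
f = 11*√17 (f = (6 + 5)*√((-1)² + 4²) = 11*√(1 + 16) = 11*√17 ≈ 45.354)
S(0, 4)*f = -11*√17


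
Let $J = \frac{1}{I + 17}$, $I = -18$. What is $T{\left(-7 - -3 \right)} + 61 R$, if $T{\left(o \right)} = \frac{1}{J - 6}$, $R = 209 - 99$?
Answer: $\frac{46969}{7} \approx 6709.9$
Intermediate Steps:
$R = 110$
$J = -1$ ($J = \frac{1}{-18 + 17} = \frac{1}{-1} = -1$)
$T{\left(o \right)} = - \frac{1}{7}$ ($T{\left(o \right)} = \frac{1}{-1 - 6} = \frac{1}{-7} = - \frac{1}{7}$)
$T{\left(-7 - -3 \right)} + 61 R = - \frac{1}{7} + 61 \cdot 110 = - \frac{1}{7} + 6710 = \frac{46969}{7}$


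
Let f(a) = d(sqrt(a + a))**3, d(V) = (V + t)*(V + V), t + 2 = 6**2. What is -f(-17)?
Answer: -31757632 + 9747392*I*sqrt(34) ≈ -3.1758e+7 + 5.6837e+7*I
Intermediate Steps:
t = 34 (t = -2 + 6**2 = -2 + 36 = 34)
d(V) = 2*V*(34 + V) (d(V) = (V + 34)*(V + V) = (34 + V)*(2*V) = 2*V*(34 + V))
f(a) = 16*sqrt(2)*a**(3/2)*(34 + sqrt(2)*sqrt(a))**3 (f(a) = (2*sqrt(a + a)*(34 + sqrt(a + a)))**3 = (2*sqrt(2*a)*(34 + sqrt(2*a)))**3 = (2*(sqrt(2)*sqrt(a))*(34 + sqrt(2)*sqrt(a)))**3 = (2*sqrt(2)*sqrt(a)*(34 + sqrt(2)*sqrt(a)))**3 = 16*sqrt(2)*a**(3/2)*(34 + sqrt(2)*sqrt(a))**3)
-f(-17) = -16*sqrt(2)*(-17)**(3/2)*(34 + sqrt(2)*sqrt(-17))**3 = -16*sqrt(2)*(-17*I*sqrt(17))*(34 + sqrt(2)*(I*sqrt(17)))**3 = -16*sqrt(2)*(-17*I*sqrt(17))*(34 + I*sqrt(34))**3 = -(-272)*I*sqrt(34)*(34 + I*sqrt(34))**3 = 272*I*sqrt(34)*(34 + I*sqrt(34))**3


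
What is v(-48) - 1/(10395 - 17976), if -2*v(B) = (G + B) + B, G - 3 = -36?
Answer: 977951/15162 ≈ 64.500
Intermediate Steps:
G = -33 (G = 3 - 36 = -33)
v(B) = 33/2 - B (v(B) = -((-33 + B) + B)/2 = -(-33 + 2*B)/2 = 33/2 - B)
v(-48) - 1/(10395 - 17976) = (33/2 - 1*(-48)) - 1/(10395 - 17976) = (33/2 + 48) - 1/(-7581) = 129/2 - 1*(-1/7581) = 129/2 + 1/7581 = 977951/15162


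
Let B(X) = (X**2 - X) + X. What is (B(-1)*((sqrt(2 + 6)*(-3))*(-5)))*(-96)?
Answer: -2880*sqrt(2) ≈ -4072.9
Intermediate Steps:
B(X) = X**2
(B(-1)*((sqrt(2 + 6)*(-3))*(-5)))*(-96) = ((-1)**2*((sqrt(2 + 6)*(-3))*(-5)))*(-96) = (1*((sqrt(8)*(-3))*(-5)))*(-96) = (1*(((2*sqrt(2))*(-3))*(-5)))*(-96) = (1*(-6*sqrt(2)*(-5)))*(-96) = (1*(30*sqrt(2)))*(-96) = (30*sqrt(2))*(-96) = -2880*sqrt(2)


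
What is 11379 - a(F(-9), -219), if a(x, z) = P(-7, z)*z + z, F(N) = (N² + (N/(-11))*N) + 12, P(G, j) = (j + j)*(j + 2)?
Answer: 20826672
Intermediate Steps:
P(G, j) = 2*j*(2 + j) (P(G, j) = (2*j)*(2 + j) = 2*j*(2 + j))
F(N) = 12 + 10*N²/11 (F(N) = (N² + (N*(-1/11))*N) + 12 = (N² + (-N/11)*N) + 12 = (N² - N²/11) + 12 = 10*N²/11 + 12 = 12 + 10*N²/11)
a(x, z) = z + 2*z²*(2 + z) (a(x, z) = (2*z*(2 + z))*z + z = 2*z²*(2 + z) + z = z + 2*z²*(2 + z))
11379 - a(F(-9), -219) = 11379 - (-219)*(1 + 2*(-219)*(2 - 219)) = 11379 - (-219)*(1 + 2*(-219)*(-217)) = 11379 - (-219)*(1 + 95046) = 11379 - (-219)*95047 = 11379 - 1*(-20815293) = 11379 + 20815293 = 20826672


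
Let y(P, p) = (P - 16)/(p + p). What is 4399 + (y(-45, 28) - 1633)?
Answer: 154835/56 ≈ 2764.9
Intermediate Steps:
y(P, p) = (-16 + P)/(2*p) (y(P, p) = (-16 + P)/((2*p)) = (-16 + P)*(1/(2*p)) = (-16 + P)/(2*p))
4399 + (y(-45, 28) - 1633) = 4399 + ((1/2)*(-16 - 45)/28 - 1633) = 4399 + ((1/2)*(1/28)*(-61) - 1633) = 4399 + (-61/56 - 1633) = 4399 - 91509/56 = 154835/56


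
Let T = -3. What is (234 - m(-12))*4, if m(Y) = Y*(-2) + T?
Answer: 852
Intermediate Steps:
m(Y) = -3 - 2*Y (m(Y) = Y*(-2) - 3 = -2*Y - 3 = -3 - 2*Y)
(234 - m(-12))*4 = (234 - (-3 - 2*(-12)))*4 = (234 - (-3 + 24))*4 = (234 - 1*21)*4 = (234 - 21)*4 = 213*4 = 852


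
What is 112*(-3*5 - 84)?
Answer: -11088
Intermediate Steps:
112*(-3*5 - 84) = 112*(-15 - 84) = 112*(-99) = -11088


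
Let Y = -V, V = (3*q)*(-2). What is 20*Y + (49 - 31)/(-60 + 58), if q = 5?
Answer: 591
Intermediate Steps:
V = -30 (V = (3*5)*(-2) = 15*(-2) = -30)
Y = 30 (Y = -1*(-30) = 30)
20*Y + (49 - 31)/(-60 + 58) = 20*30 + (49 - 31)/(-60 + 58) = 600 + 18/(-2) = 600 + 18*(-½) = 600 - 9 = 591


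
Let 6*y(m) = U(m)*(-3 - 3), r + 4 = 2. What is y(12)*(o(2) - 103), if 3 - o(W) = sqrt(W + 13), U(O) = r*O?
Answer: -2400 - 24*sqrt(15) ≈ -2493.0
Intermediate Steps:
r = -2 (r = -4 + 2 = -2)
U(O) = -2*O
o(W) = 3 - sqrt(13 + W) (o(W) = 3 - sqrt(W + 13) = 3 - sqrt(13 + W))
y(m) = 2*m (y(m) = ((-2*m)*(-3 - 3))/6 = (-2*m*(-6))/6 = (12*m)/6 = 2*m)
y(12)*(o(2) - 103) = (2*12)*((3 - sqrt(13 + 2)) - 103) = 24*((3 - sqrt(15)) - 103) = 24*(-100 - sqrt(15)) = -2400 - 24*sqrt(15)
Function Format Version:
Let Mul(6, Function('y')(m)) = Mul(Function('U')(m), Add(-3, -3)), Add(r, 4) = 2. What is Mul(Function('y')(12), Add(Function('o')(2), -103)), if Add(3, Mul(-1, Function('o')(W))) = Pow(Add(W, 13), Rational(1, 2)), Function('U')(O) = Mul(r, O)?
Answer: Add(-2400, Mul(-24, Pow(15, Rational(1, 2)))) ≈ -2493.0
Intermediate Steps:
r = -2 (r = Add(-4, 2) = -2)
Function('U')(O) = Mul(-2, O)
Function('o')(W) = Add(3, Mul(-1, Pow(Add(13, W), Rational(1, 2)))) (Function('o')(W) = Add(3, Mul(-1, Pow(Add(W, 13), Rational(1, 2)))) = Add(3, Mul(-1, Pow(Add(13, W), Rational(1, 2)))))
Function('y')(m) = Mul(2, m) (Function('y')(m) = Mul(Rational(1, 6), Mul(Mul(-2, m), Add(-3, -3))) = Mul(Rational(1, 6), Mul(Mul(-2, m), -6)) = Mul(Rational(1, 6), Mul(12, m)) = Mul(2, m))
Mul(Function('y')(12), Add(Function('o')(2), -103)) = Mul(Mul(2, 12), Add(Add(3, Mul(-1, Pow(Add(13, 2), Rational(1, 2)))), -103)) = Mul(24, Add(Add(3, Mul(-1, Pow(15, Rational(1, 2)))), -103)) = Mul(24, Add(-100, Mul(-1, Pow(15, Rational(1, 2))))) = Add(-2400, Mul(-24, Pow(15, Rational(1, 2))))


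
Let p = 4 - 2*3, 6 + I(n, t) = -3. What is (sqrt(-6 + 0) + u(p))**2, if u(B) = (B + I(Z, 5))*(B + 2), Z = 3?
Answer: -6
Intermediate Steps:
I(n, t) = -9 (I(n, t) = -6 - 3 = -9)
p = -2 (p = 4 - 6 = -2)
u(B) = (-9 + B)*(2 + B) (u(B) = (B - 9)*(B + 2) = (-9 + B)*(2 + B))
(sqrt(-6 + 0) + u(p))**2 = (sqrt(-6 + 0) + (-18 + (-2)**2 - 7*(-2)))**2 = (sqrt(-6) + (-18 + 4 + 14))**2 = (I*sqrt(6) + 0)**2 = (I*sqrt(6))**2 = -6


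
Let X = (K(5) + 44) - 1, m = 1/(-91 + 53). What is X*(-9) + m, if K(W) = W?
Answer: -16417/38 ≈ -432.03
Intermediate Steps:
m = -1/38 (m = 1/(-38) = -1/38 ≈ -0.026316)
X = 48 (X = (5 + 44) - 1 = 49 - 1 = 48)
X*(-9) + m = 48*(-9) - 1/38 = -432 - 1/38 = -16417/38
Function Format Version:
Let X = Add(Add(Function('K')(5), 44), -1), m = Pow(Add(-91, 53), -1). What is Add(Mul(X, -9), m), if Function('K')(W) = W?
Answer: Rational(-16417, 38) ≈ -432.03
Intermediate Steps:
m = Rational(-1, 38) (m = Pow(-38, -1) = Rational(-1, 38) ≈ -0.026316)
X = 48 (X = Add(Add(5, 44), -1) = Add(49, -1) = 48)
Add(Mul(X, -9), m) = Add(Mul(48, -9), Rational(-1, 38)) = Add(-432, Rational(-1, 38)) = Rational(-16417, 38)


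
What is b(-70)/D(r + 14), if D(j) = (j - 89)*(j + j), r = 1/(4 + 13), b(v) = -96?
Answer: 6936/152243 ≈ 0.045559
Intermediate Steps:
r = 1/17 ≈ 0.058824
D(j) = 2*j*(-89 + j) (D(j) = (-89 + j)*(2*j) = 2*j*(-89 + j))
b(-70)/D(r + 14) = -96*1/(2*(-89 + (1/17 + 14))*(1/17 + 14)) = -96*17/(478*(-89 + 239/17)) = -96/(2*(239/17)*(-1274/17)) = -96/(-608972/289) = -96*(-289/608972) = 6936/152243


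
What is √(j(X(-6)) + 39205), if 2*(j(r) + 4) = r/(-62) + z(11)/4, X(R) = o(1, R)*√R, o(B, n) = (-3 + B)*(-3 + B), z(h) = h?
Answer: √(602775718 - 496*I*√6)/124 ≈ 198.0 - 0.00019954*I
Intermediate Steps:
o(B, n) = (-3 + B)²
X(R) = 4*√R (X(R) = (-3 + 1)²*√R = (-2)²*√R = 4*√R)
j(r) = -21/8 - r/124 (j(r) = -4 + (r/(-62) + 11/4)/2 = -4 + (r*(-1/62) + 11*(¼))/2 = -4 + (-r/62 + 11/4)/2 = -4 + (11/4 - r/62)/2 = -4 + (11/8 - r/124) = -21/8 - r/124)
√(j(X(-6)) + 39205) = √((-21/8 - √(-6)/31) + 39205) = √((-21/8 - I*√6/31) + 39205) = √(313619/8 - I*√6/31)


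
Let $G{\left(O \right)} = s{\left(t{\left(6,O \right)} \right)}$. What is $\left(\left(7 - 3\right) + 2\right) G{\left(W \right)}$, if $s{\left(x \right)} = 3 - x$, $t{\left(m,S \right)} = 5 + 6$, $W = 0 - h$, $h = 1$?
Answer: $-48$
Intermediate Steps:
$W = -1$ ($W = 0 - 1 = -1$)
$t{\left(m,S \right)} = 11$
$G{\left(O \right)} = -8$ ($G{\left(O \right)} = 3 - 11 = -8$)
$\left(\left(7 - 3\right) + 2\right) G{\left(W \right)} = \left(\left(7 - 3\right) + 2\right) \left(-8\right) = \left(4 + 2\right) \left(-8\right) = 6 \left(-8\right) = -48$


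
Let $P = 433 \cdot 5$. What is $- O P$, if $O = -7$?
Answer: $15155$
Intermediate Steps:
$P = 2165$
$- O P = - \left(-7\right) 2165 = \left(-1\right) \left(-15155\right) = 15155$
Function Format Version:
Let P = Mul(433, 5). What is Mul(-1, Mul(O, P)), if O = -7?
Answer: 15155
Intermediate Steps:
P = 2165
Mul(-1, Mul(O, P)) = Mul(-1, Mul(-7, 2165)) = Mul(-1, -15155) = 15155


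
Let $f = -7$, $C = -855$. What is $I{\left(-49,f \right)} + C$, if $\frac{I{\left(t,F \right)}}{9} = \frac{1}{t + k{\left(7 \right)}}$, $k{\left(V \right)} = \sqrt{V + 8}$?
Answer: $- \frac{2040471}{2386} - \frac{9 \sqrt{15}}{2386} \approx -855.2$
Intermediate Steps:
$k{\left(V \right)} = \sqrt{8 + V}$
$I{\left(t,F \right)} = \frac{9}{t + \sqrt{15}}$ ($I{\left(t,F \right)} = \frac{9}{t + \sqrt{8 + 7}} = \frac{9}{t + \sqrt{15}}$)
$I{\left(-49,f \right)} + C = \frac{9}{-49 + \sqrt{15}} - 855 = -855 + \frac{9}{-49 + \sqrt{15}}$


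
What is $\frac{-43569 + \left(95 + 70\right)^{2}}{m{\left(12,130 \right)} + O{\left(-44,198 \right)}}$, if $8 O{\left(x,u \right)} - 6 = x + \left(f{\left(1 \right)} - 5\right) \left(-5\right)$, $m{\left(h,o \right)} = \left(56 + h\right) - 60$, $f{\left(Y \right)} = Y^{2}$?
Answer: $- \frac{65376}{23} \approx -2842.4$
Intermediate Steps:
$m{\left(h,o \right)} = -4 + h$
$O{\left(x,u \right)} = \frac{13}{4} + \frac{x}{8}$ ($O{\left(x,u \right)} = \frac{3}{4} + \frac{x + \left(1^{2} - 5\right) \left(-5\right)}{8} = \frac{3}{4} + \frac{x + \left(1 - 5\right) \left(-5\right)}{8} = \frac{3}{4} + \frac{x - -20}{8} = \frac{3}{4} + \frac{x + 20}{8} = \frac{3}{4} + \frac{20 + x}{8} = \frac{3}{4} + \left(\frac{5}{2} + \frac{x}{8}\right) = \frac{13}{4} + \frac{x}{8}$)
$\frac{-43569 + \left(95 + 70\right)^{2}}{m{\left(12,130 \right)} + O{\left(-44,198 \right)}} = \frac{-43569 + \left(95 + 70\right)^{2}}{\left(-4 + 12\right) + \left(\frac{13}{4} + \frac{1}{8} \left(-44\right)\right)} = \frac{-43569 + 165^{2}}{8 + \left(\frac{13}{4} - \frac{11}{2}\right)} = \frac{-43569 + 27225}{8 - \frac{9}{4}} = - \frac{16344}{\frac{23}{4}} = \left(-16344\right) \frac{4}{23} = - \frac{65376}{23}$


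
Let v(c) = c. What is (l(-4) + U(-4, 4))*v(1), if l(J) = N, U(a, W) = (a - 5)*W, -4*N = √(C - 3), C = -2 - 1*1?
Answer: -36 - I*√6/4 ≈ -36.0 - 0.61237*I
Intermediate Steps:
C = -3 (C = -2 - 1 = -3)
N = -I*√6/4 (N = -√(-3 - 3)/4 = -I*√6/4 ≈ -0.61237*I)
U(a, W) = W*(-5 + a) (U(a, W) = (-5 + a)*W = W*(-5 + a))
l(J) = -I*√6/4
(l(-4) + U(-4, 4))*v(1) = (-I*√6/4 + 4*(-5 - 4))*1 = (-I*√6/4 + 4*(-9))*1 = (-I*√6/4 - 36)*1 = (-36 - I*√6/4)*1 = -36 - I*√6/4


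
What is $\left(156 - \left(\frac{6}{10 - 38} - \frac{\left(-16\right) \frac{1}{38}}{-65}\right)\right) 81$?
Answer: $\frac{218785617}{17290} \approx 12654.0$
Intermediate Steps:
$\left(156 - \left(\frac{6}{10 - 38} - \frac{\left(-16\right) \frac{1}{38}}{-65}\right)\right) 81 = \left(156 + \left(- \frac{6}{-28} + \left(-16\right) \frac{1}{38} \left(- \frac{1}{65}\right)\right)\right) 81 = \left(156 - - \frac{3817}{17290}\right) 81 = \left(156 + \left(\frac{3}{14} + \frac{8}{1235}\right)\right) 81 = \left(156 + \frac{3817}{17290}\right) 81 = \frac{2701057}{17290} \cdot 81 = \frac{218785617}{17290}$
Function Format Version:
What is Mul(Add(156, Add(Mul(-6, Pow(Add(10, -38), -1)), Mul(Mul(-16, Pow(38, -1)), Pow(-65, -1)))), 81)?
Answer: Rational(218785617, 17290) ≈ 12654.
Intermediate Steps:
Mul(Add(156, Add(Mul(-6, Pow(Add(10, -38), -1)), Mul(Mul(-16, Pow(38, -1)), Pow(-65, -1)))), 81) = Mul(Add(156, Add(Mul(-6, Pow(-28, -1)), Mul(Mul(-16, Rational(1, 38)), Rational(-1, 65)))), 81) = Mul(Add(156, Add(Mul(-6, Rational(-1, 28)), Mul(Rational(-8, 19), Rational(-1, 65)))), 81) = Mul(Add(156, Add(Rational(3, 14), Rational(8, 1235))), 81) = Mul(Add(156, Rational(3817, 17290)), 81) = Mul(Rational(2701057, 17290), 81) = Rational(218785617, 17290)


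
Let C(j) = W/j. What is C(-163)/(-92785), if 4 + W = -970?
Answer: -974/15123955 ≈ -6.4401e-5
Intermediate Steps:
W = -974 (W = -4 - 970 = -974)
C(j) = -974/j
C(-163)/(-92785) = -974/(-163)/(-92785) = -974*(-1/163)*(-1/92785) = (974/163)*(-1/92785) = -974/15123955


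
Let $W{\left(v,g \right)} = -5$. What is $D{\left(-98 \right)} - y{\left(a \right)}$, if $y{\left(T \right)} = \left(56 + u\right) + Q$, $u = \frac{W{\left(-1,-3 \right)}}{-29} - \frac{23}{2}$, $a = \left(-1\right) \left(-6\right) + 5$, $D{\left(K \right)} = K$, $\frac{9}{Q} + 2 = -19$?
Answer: $- \frac{57751}{406} \approx -142.24$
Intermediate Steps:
$Q = - \frac{3}{7}$ ($Q = \frac{9}{-2 - 19} = \frac{9}{-21} = 9 \left(- \frac{1}{21}\right) = - \frac{3}{7} \approx -0.42857$)
$a = 11$ ($a = 6 + 5 = 11$)
$u = - \frac{657}{58}$ ($u = - \frac{5}{-29} - \frac{23}{2} = \left(-5\right) \left(- \frac{1}{29}\right) - \frac{23}{2} = \frac{5}{29} - \frac{23}{2} = - \frac{657}{58} \approx -11.328$)
$y{\left(T \right)} = \frac{17963}{406}$ ($y{\left(T \right)} = \left(56 - \frac{657}{58}\right) - \frac{3}{7} = \frac{2591}{58} - \frac{3}{7} = \frac{17963}{406}$)
$D{\left(-98 \right)} - y{\left(a \right)} = -98 - \frac{17963}{406} = - \frac{57751}{406}$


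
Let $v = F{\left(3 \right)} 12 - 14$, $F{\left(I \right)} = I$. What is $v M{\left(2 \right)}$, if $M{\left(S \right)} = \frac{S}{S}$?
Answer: $22$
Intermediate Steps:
$M{\left(S \right)} = 1$
$v = 22$ ($v = 3 \cdot 12 - 14 = 36 - 14 = 22$)
$v M{\left(2 \right)} = 22 \cdot 1 = 22$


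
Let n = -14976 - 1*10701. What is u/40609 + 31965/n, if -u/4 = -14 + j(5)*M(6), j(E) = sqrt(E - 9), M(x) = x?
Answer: -432209591/347572431 - 48*I/40609 ≈ -1.2435 - 0.001182*I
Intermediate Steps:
n = -25677 (n = -14976 - 10701 = -25677)
j(E) = sqrt(-9 + E)
u = 56 - 48*I (u = -4*(-14 + sqrt(-9 + 5)*6) = -4*(-14 + sqrt(-4)*6) = -4*(-14 + (2*I)*6) = -4*(-14 + 12*I) = 56 - 48*I ≈ 56.0 - 48.0*I)
u/40609 + 31965/n = (56 - 48*I)/40609 + 31965/(-25677) = (56 - 48*I)*(1/40609) + 31965*(-1/25677) = (56/40609 - 48*I/40609) - 10655/8559 = -432209591/347572431 - 48*I/40609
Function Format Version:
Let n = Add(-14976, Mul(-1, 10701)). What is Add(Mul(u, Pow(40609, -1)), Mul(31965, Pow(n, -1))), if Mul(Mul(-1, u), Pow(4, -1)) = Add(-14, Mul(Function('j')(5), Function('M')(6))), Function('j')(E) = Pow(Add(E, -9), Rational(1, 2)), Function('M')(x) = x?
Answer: Add(Rational(-432209591, 347572431), Mul(Rational(-48, 40609), I)) ≈ Add(-1.2435, Mul(-0.0011820, I))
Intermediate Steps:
n = -25677 (n = Add(-14976, -10701) = -25677)
Function('j')(E) = Pow(Add(-9, E), Rational(1, 2))
u = Add(56, Mul(-48, I)) (u = Mul(-4, Add(-14, Mul(Pow(Add(-9, 5), Rational(1, 2)), 6))) = Mul(-4, Add(-14, Mul(Pow(-4, Rational(1, 2)), 6))) = Mul(-4, Add(-14, Mul(Mul(2, I), 6))) = Mul(-4, Add(-14, Mul(12, I))) = Add(56, Mul(-48, I)) ≈ Add(56.000, Mul(-48.000, I)))
Add(Mul(u, Pow(40609, -1)), Mul(31965, Pow(n, -1))) = Add(Mul(Add(56, Mul(-48, I)), Pow(40609, -1)), Mul(31965, Pow(-25677, -1))) = Add(Mul(Add(56, Mul(-48, I)), Rational(1, 40609)), Mul(31965, Rational(-1, 25677))) = Add(Add(Rational(56, 40609), Mul(Rational(-48, 40609), I)), Rational(-10655, 8559)) = Add(Rational(-432209591, 347572431), Mul(Rational(-48, 40609), I))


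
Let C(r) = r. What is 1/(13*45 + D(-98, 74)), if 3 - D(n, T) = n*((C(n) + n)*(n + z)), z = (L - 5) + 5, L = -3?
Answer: 1/1940596 ≈ 5.1531e-7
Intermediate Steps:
z = -3 (z = (-3 - 5) + 5 = -8 + 5 = -3)
D(n, T) = 3 - 2*n²*(-3 + n) (D(n, T) = 3 - n*(n + n)*(n - 3) = 3 - n*(2*n)*(-3 + n) = 3 - n*2*n*(-3 + n) = 3 - 2*n²*(-3 + n))
1/(13*45 + D(-98, 74)) = 1/(13*45 + (3 - 2*(-98)³ + 6*(-98)²)) = 1/(585 + (3 - 2*(-941192) + 6*9604)) = 1/(585 + (3 + 1882384 + 57624)) = 1/(585 + 1940011) = 1/1940596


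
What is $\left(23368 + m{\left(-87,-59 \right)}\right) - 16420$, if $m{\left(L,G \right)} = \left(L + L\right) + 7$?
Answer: $6781$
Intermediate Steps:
$m{\left(L,G \right)} = 7 + 2 L$ ($m{\left(L,G \right)} = 2 L + 7 = 7 + 2 L$)
$\left(23368 + m{\left(-87,-59 \right)}\right) - 16420 = \left(23368 + \left(7 + 2 \left(-87\right)\right)\right) - 16420 = \left(23368 + \left(7 - 174\right)\right) - 16420 = \left(23368 - 167\right) - 16420 = 23201 - 16420 = 6781$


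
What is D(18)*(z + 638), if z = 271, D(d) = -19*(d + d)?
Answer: -621756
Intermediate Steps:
D(d) = -38*d
D(18)*(z + 638) = (-38*18)*(271 + 638) = -684*909 = -621756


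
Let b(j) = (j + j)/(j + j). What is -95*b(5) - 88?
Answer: -183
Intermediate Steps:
b(j) = 1 (b(j) = (2*j)/((2*j)) = (2*j)*(1/(2*j)) = 1)
-95*b(5) - 88 = -95*1 - 88 = -95 - 88 = -183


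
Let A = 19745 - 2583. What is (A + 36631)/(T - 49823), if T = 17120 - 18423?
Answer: -17931/17042 ≈ -1.0522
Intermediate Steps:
T = -1303
A = 17162
(A + 36631)/(T - 49823) = (17162 + 36631)/(-1303 - 49823) = 53793/(-51126) = 53793*(-1/51126) = -17931/17042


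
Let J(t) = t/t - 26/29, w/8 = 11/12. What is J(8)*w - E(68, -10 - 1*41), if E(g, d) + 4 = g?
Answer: -1834/29 ≈ -63.241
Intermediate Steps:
w = 22/3 (w = 8*(11/12) = 22/3 ≈ 7.3333)
E(g, d) = -4 + g
J(t) = 3/29 (J(t) = 1 - 26*1/29 = 1 - 26/29 = 3/29)
J(8)*w - E(68, -10 - 1*41) = (3/29)*(22/3) - (-4 + 68) = 22/29 - 1*64 = 22/29 - 64 = -1834/29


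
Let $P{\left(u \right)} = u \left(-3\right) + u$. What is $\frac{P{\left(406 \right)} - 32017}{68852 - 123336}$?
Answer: $\frac{32829}{54484} \approx 0.60254$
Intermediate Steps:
$P{\left(u \right)} = - 2 u$ ($P{\left(u \right)} = - 3 u + u = - 2 u$)
$\frac{P{\left(406 \right)} - 32017}{68852 - 123336} = \frac{\left(-2\right) 406 - 32017}{68852 - 123336} = \frac{-812 - 32017}{-54484} = \left(-32829\right) \left(- \frac{1}{54484}\right) = \frac{32829}{54484}$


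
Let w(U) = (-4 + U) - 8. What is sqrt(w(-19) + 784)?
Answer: sqrt(753) ≈ 27.441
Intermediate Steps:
w(U) = -12 + U
sqrt(w(-19) + 784) = sqrt((-12 - 19) + 784) = sqrt(-31 + 784) = sqrt(753)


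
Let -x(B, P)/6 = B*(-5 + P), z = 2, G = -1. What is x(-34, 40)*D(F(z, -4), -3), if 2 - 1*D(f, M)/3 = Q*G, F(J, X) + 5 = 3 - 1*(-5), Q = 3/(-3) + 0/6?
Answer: 21420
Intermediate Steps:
x(B, P) = -6*B*(-5 + P)
Q = -1 (Q = 3*(-⅓) + 0*(⅙) = -1 + 0 = -1)
F(J, X) = 3 (F(J, X) = -5 + (3 - 1*(-5)) = -5 + (3 + 5) = -5 + 8 = 3)
D(f, M) = 3 (D(f, M) = 6 - (-3)*(-1) = 6 - 3*1 = 6 - 3 = 3)
x(-34, 40)*D(F(z, -4), -3) = (6*(-34)*(5 - 1*40))*3 = (6*(-34)*(5 - 40))*3 = (6*(-34)*(-35))*3 = 7140*3 = 21420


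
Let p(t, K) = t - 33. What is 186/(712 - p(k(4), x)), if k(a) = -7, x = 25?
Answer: 93/376 ≈ 0.24734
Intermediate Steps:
p(t, K) = -33 + t
186/(712 - p(k(4), x)) = 186/(712 - (-33 - 7)) = 186/(712 - 1*(-40)) = 186/(712 + 40) = 186/752 = 186*(1/752) = 93/376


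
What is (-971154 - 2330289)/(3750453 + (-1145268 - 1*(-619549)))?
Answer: -3301443/3224734 ≈ -1.0238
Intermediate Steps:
(-971154 - 2330289)/(3750453 + (-1145268 - 1*(-619549))) = -3301443/(3750453 + (-1145268 + 619549)) = -3301443/(3750453 - 525719) = -3301443/3224734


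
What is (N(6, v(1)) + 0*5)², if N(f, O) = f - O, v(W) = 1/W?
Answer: 25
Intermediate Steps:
(N(6, v(1)) + 0*5)² = ((6 - 1/1) + 0*5)² = ((6 - 1*1) + 0)² = ((6 - 1) + 0)² = (5 + 0)² = 5² = 25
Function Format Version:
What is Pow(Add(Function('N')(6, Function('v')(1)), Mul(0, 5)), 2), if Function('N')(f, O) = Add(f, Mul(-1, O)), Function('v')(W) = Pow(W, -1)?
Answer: 25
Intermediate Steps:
Pow(Add(Function('N')(6, Function('v')(1)), Mul(0, 5)), 2) = Pow(Add(Add(6, Mul(-1, Pow(1, -1))), Mul(0, 5)), 2) = Pow(Add(Add(6, Mul(-1, 1)), 0), 2) = Pow(Add(Add(6, -1), 0), 2) = Pow(Add(5, 0), 2) = Pow(5, 2) = 25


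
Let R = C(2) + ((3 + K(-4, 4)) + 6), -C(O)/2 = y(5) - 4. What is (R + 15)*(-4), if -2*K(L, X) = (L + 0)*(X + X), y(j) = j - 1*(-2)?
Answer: -136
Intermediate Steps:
y(j) = 2 + j (y(j) = j + 2 = 2 + j)
K(L, X) = -L*X (K(L, X) = -(L + 0)*(X + X)/2 = -L*2*X/2 = -L*X)
C(O) = -6 (C(O) = -2*((2 + 5) - 4) = -2*(7 - 4) = -2*3 = -6)
R = 19 (R = -6 + ((3 - 1*(-4)*4) + 6) = -6 + ((3 + 16) + 6) = -6 + (19 + 6) = -6 + 25 = 19)
(R + 15)*(-4) = (19 + 15)*(-4) = 34*(-4) = -136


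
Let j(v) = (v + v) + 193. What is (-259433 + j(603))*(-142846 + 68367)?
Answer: 19218114286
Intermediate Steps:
j(v) = 193 + 2*v (j(v) = 2*v + 193 = 193 + 2*v)
(-259433 + j(603))*(-142846 + 68367) = (-259433 + (193 + 2*603))*(-142846 + 68367) = (-259433 + (193 + 1206))*(-74479) = (-259433 + 1399)*(-74479) = -258034*(-74479) = 19218114286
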